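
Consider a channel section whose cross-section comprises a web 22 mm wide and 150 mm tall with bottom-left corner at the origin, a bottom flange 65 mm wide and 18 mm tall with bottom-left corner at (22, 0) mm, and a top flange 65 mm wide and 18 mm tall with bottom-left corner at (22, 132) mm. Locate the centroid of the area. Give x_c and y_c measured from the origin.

x_c = 29.05 mm, y_c = 75.00 mm

Part | A | x̄ᵢ | ȳᵢ | A·x̄ᵢ | A·ȳᵢ
web | 3300.00 | 11.00 | 75.00 | 36300.00 | 247500.00
bottom flange | 1170.00 | 54.50 | 9.00 | 63765.00 | 10530.00
top flange | 1170.00 | 54.50 | 141.00 | 63765.00 | 164970.00
Σ | 5640.00 |  |  | 163830.00 | 423000.00
x_c = 163830.00 / 5640.00 = 29.05 mm
y_c = 423000.00 / 5640.00 = 75.00 mm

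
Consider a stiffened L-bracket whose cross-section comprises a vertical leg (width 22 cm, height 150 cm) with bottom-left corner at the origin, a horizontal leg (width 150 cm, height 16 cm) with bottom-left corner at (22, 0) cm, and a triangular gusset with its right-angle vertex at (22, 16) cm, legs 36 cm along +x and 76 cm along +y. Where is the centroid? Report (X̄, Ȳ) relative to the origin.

vertical leg: A = 22 × 150 = 3300.00, centroid at (11.00, 75.00).
horizontal leg: A = 150 × 16 = 2400.00, centroid at (97.00, 8.00).
gusset: A = ½·36·76 = 1368.00, centroid at (34.00, 41.33).
ΣA = 7068.00 cm², ΣAX̄ = 315612.00 cm³, ΣAȲ = 323244.00 cm³.
X̄ = 315612.00/7068.00 = 44.65 cm; Ȳ = 323244.00/7068.00 = 45.73 cm.

X̄ = 44.65 cm, Ȳ = 45.73 cm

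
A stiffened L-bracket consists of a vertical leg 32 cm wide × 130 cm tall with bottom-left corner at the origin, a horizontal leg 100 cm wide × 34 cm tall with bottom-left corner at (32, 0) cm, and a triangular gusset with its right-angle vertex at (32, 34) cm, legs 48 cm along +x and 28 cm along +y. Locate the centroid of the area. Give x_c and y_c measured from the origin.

vertical leg: A = 32 × 130 = 4160.00, centroid at (16.00, 65.00).
horizontal leg: A = 100 × 34 = 3400.00, centroid at (82.00, 17.00).
gusset: A = ½·48·28 = 672.00, centroid at (48.00, 43.33).
ΣA = 8232.00 cm², ΣAx_c = 377616.00 cm³, ΣAy_c = 357320.00 cm³.
x_c = 377616.00/8232.00 = 45.87 cm; y_c = 357320.00/8232.00 = 43.41 cm.

x_c = 45.87 cm, y_c = 43.41 cm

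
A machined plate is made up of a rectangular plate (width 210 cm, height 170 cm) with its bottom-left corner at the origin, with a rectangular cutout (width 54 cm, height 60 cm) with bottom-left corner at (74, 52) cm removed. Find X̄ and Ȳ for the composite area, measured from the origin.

plate: A = 210 × 170 = 35700.00, centroid at (105.00, 85.00).
hole: A = −(54 × 60) = -3240.00, centroid at (101.00, 82.00).
ΣA = 32460.00 cm²
ΣAX̄ = (35700.00)(105.00) + (-3240.00)(101.00) = 3421260.00 cm³
ΣAȲ = (35700.00)(85.00) + (-3240.00)(82.00) = 2768820.00 cm³
X̄ = 3421260.00 / 32460.00 = 105.40 cm
Ȳ = 2768820.00 / 32460.00 = 85.30 cm

X̄ = 105.40 cm, Ȳ = 85.30 cm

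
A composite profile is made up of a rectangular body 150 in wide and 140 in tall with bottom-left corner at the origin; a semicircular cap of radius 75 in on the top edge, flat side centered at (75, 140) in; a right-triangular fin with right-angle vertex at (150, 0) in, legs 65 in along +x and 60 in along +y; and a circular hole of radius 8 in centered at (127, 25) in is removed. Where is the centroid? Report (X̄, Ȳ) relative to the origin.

X̄ = 80.64 in, Ȳ = 95.69 in

rectangular body: A = 150 × 140 = 21000.00, centroid at (75.00, 70.00).
semicircular top: A = ½π·75² = 8835.73, centroid at (75.00, 171.83).
triangular fin: A = ½·65·60 = 1950.00, centroid at (171.67, 20.00).
hole: A = −π·8² = -201.06, centroid at (127.00, 25.00).
ΣA = 31584.67 in², ΣAX̄ = 2546894.84 in³, ΣAȲ = 3022225.56 in³.
X̄ = 2546894.84/31584.67 = 80.64 in; Ȳ = 3022225.56/31584.67 = 95.69 in.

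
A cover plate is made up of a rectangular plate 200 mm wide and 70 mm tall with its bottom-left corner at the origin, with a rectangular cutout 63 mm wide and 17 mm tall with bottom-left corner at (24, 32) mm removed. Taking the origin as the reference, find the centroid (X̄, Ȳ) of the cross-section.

Part | A | x̄ᵢ | ȳᵢ | A·x̄ᵢ | A·ȳᵢ
plate | 14000.00 | 100.00 | 35.00 | 1400000.00 | 490000.00
hole | -1071.00 | 55.50 | 40.50 | -59440.50 | -43375.50
Σ | 12929.00 |  |  | 1340559.50 | 446624.50
X̄ = 1340559.50 / 12929.00 = 103.69 mm
Ȳ = 446624.50 / 12929.00 = 34.54 mm

X̄ = 103.69 mm, Ȳ = 34.54 mm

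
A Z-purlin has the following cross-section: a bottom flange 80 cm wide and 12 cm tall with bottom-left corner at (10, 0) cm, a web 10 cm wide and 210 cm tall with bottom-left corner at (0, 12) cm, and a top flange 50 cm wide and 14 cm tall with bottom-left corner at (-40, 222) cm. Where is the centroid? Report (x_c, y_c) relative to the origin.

x_c = 12.77 cm, y_c = 109.51 cm

bottom flange: A = 80 × 12 = 960.00, centroid at (50.00, 6.00).
web: A = 10 × 210 = 2100.00, centroid at (5.00, 117.00).
top flange: A = 50 × 14 = 700.00, centroid at (-15.00, 229.00).
ΣA = 3760.00 cm²
ΣAx_c = (960.00)(50.00) + (2100.00)(5.00) + (700.00)(-15.00) = 48000.00 cm³
ΣAy_c = (960.00)(6.00) + (2100.00)(117.00) + (700.00)(229.00) = 411760.00 cm³
x_c = 48000.00 / 3760.00 = 12.77 cm
y_c = 411760.00 / 3760.00 = 109.51 cm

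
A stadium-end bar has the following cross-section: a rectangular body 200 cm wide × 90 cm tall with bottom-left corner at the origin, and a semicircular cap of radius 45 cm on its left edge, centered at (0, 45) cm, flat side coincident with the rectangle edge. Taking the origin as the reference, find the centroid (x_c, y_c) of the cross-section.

x_c = 82.11 cm, y_c = 45.00 cm

Part | A | x̄ᵢ | ȳᵢ | A·x̄ᵢ | A·ȳᵢ
rectangular body | 18000.00 | 100.00 | 45.00 | 1800000.00 | 810000.00
semicircular end | 3180.86 | -19.10 | 45.00 | -60750.00 | 143138.82
Σ | 21180.86 |  |  | 1739250.00 | 953138.82
x_c = 1739250.00 / 21180.86 = 82.11 cm
y_c = 953138.82 / 21180.86 = 45.00 cm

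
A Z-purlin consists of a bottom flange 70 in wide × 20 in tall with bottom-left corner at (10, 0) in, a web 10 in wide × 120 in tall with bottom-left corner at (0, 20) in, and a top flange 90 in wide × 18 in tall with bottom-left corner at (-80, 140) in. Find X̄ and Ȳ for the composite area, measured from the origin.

X̄ = 2.91 in, Ȳ = 83.27 in

bottom flange: A = 70 × 20 = 1400.00, centroid at (45.00, 10.00).
web: A = 10 × 120 = 1200.00, centroid at (5.00, 80.00).
top flange: A = 90 × 18 = 1620.00, centroid at (-35.00, 149.00).
ΣA = 4220.00 in², ΣAX̄ = 12300.00 in³, ΣAȲ = 351380.00 in³.
X̄ = 12300.00/4220.00 = 2.91 in; Ȳ = 351380.00/4220.00 = 83.27 in.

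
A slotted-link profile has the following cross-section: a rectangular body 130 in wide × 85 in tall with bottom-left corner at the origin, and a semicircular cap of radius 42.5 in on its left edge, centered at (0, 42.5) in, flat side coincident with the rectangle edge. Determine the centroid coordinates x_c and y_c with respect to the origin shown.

x_c = 48.03 in, y_c = 42.50 in

Part | A | x̄ᵢ | ȳᵢ | A·x̄ᵢ | A·ȳᵢ
rectangular body | 11050.00 | 65.00 | 42.50 | 718250.00 | 469625.00
semicircular end | 2837.25 | -18.04 | 42.50 | -51177.08 | 120583.16
Σ | 13887.25 |  |  | 667072.92 | 590208.16
x_c = 667072.92 / 13887.25 = 48.03 in
y_c = 590208.16 / 13887.25 = 42.50 in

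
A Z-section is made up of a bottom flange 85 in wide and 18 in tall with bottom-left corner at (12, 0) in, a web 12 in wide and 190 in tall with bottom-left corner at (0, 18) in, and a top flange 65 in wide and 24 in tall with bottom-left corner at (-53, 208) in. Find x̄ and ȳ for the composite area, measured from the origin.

x̄ = 12.12 in, ȳ = 114.45 in

bottom flange: A = 85 × 18 = 1530.00, centroid at (54.50, 9.00).
web: A = 12 × 190 = 2280.00, centroid at (6.00, 113.00).
top flange: A = 65 × 24 = 1560.00, centroid at (-20.50, 220.00).
ΣA = 5370.00 in², ΣAx̄ = 65085.00 in³, ΣAȳ = 614610.00 in³.
x̄ = 65085.00/5370.00 = 12.12 in; ȳ = 614610.00/5370.00 = 114.45 in.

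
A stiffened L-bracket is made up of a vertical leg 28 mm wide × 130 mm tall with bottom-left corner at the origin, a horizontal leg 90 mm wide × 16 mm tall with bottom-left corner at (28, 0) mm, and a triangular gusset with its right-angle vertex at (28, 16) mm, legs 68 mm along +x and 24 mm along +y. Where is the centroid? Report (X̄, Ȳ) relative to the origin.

X̄ = 33.48 mm, Ȳ = 45.40 mm

vertical leg: A = 28 × 130 = 3640.00, centroid at (14.00, 65.00).
horizontal leg: A = 90 × 16 = 1440.00, centroid at (73.00, 8.00).
gusset: A = ½·68·24 = 816.00, centroid at (50.67, 24.00).
ΣA = 5896.00 mm²
ΣAX̄ = (3640.00)(14.00) + (1440.00)(73.00) + (816.00)(50.67) = 197424.00 mm³
ΣAȲ = (3640.00)(65.00) + (1440.00)(8.00) + (816.00)(24.00) = 267704.00 mm³
X̄ = 197424.00 / 5896.00 = 33.48 mm
Ȳ = 267704.00 / 5896.00 = 45.40 mm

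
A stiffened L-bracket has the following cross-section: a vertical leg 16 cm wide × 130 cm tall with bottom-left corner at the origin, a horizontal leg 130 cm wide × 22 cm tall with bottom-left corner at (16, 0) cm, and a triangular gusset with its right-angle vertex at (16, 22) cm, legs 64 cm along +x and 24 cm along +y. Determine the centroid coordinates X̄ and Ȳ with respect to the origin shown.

X̄ = 48.52 cm, Ȳ = 33.23 cm

vertical leg: A = 16 × 130 = 2080.00, centroid at (8.00, 65.00).
horizontal leg: A = 130 × 22 = 2860.00, centroid at (81.00, 11.00).
gusset: A = ½·64·24 = 768.00, centroid at (37.33, 30.00).
ΣA = 5708.00 cm², ΣAX̄ = 276972.00 cm³, ΣAȲ = 189700.00 cm³.
X̄ = 276972.00/5708.00 = 48.52 cm; Ȳ = 189700.00/5708.00 = 33.23 cm.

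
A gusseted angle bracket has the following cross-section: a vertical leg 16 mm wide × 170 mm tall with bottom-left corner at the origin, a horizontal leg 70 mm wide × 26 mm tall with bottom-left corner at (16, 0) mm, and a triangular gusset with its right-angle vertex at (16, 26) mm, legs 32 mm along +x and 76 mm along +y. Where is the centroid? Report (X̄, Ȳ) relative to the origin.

vertical leg: A = 16 × 170 = 2720.00, centroid at (8.00, 85.00).
horizontal leg: A = 70 × 26 = 1820.00, centroid at (51.00, 13.00).
gusset: A = ½·32·76 = 1216.00, centroid at (26.67, 51.33).
ΣA = 5756.00 mm², ΣAX̄ = 147006.67 mm³, ΣAȲ = 317281.33 mm³.
X̄ = 147006.67/5756.00 = 25.54 mm; Ȳ = 317281.33/5756.00 = 55.12 mm.

X̄ = 25.54 mm, Ȳ = 55.12 mm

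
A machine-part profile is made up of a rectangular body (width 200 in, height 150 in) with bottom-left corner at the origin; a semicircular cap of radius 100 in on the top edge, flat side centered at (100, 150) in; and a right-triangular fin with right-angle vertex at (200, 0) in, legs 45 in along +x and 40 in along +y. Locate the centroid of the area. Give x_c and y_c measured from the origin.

rectangular body: A = 200 × 150 = 30000.00, centroid at (100.00, 75.00).
semicircular top: A = ½π·100² = 15707.96, centroid at (100.00, 192.44).
triangular fin: A = ½·45·40 = 900.00, centroid at (215.00, 13.33).
ΣA = 46607.96 in², ΣAx_c = 4764296.33 in³, ΣAy_c = 5284861.16 in³.
x_c = 4764296.33/46607.96 = 102.22 in; y_c = 5284861.16/46607.96 = 113.39 in.

x_c = 102.22 in, y_c = 113.39 in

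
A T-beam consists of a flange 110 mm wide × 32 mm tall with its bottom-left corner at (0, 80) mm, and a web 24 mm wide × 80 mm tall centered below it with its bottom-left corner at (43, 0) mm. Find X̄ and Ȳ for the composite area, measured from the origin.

Part | A | x̄ᵢ | ȳᵢ | A·x̄ᵢ | A·ȳᵢ
web | 1920.00 | 55.00 | 40.00 | 105600.00 | 76800.00
flange | 3520.00 | 55.00 | 96.00 | 193600.00 | 337920.00
Σ | 5440.00 |  |  | 299200.00 | 414720.00
X̄ = 299200.00 / 5440.00 = 55.00 mm
Ȳ = 414720.00 / 5440.00 = 76.24 mm

X̄ = 55.00 mm, Ȳ = 76.24 mm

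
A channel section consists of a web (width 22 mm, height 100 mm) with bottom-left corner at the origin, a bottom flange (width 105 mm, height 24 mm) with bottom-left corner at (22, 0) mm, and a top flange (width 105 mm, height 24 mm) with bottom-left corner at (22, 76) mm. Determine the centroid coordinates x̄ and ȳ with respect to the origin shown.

web: A = 22 × 100 = 2200.00, centroid at (11.00, 50.00).
bottom flange: A = 105 × 24 = 2520.00, centroid at (74.50, 12.00).
top flange: A = 105 × 24 = 2520.00, centroid at (74.50, 88.00).
ΣA = 7240.00 mm²
ΣAx̄ = (2200.00)(11.00) + (2520.00)(74.50) + (2520.00)(74.50) = 399680.00 mm³
ΣAȳ = (2200.00)(50.00) + (2520.00)(12.00) + (2520.00)(88.00) = 362000.00 mm³
x̄ = 399680.00 / 7240.00 = 55.20 mm
ȳ = 362000.00 / 7240.00 = 50.00 mm

x̄ = 55.20 mm, ȳ = 50.00 mm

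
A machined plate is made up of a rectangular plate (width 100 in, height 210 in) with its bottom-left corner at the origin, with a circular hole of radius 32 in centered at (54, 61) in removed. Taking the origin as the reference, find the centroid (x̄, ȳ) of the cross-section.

x̄ = 49.28 in, ȳ = 112.96 in

Part | A | x̄ᵢ | ȳᵢ | A·x̄ᵢ | A·ȳᵢ
plate | 21000.00 | 50.00 | 105.00 | 1050000.00 | 2205000.00
hole | -3216.99 | 54.00 | 61.00 | -173717.51 | -196236.44
Σ | 17783.01 |  |  | 876282.49 | 2008763.56
x̄ = 876282.49 / 17783.01 = 49.28 in
ȳ = 2008763.56 / 17783.01 = 112.96 in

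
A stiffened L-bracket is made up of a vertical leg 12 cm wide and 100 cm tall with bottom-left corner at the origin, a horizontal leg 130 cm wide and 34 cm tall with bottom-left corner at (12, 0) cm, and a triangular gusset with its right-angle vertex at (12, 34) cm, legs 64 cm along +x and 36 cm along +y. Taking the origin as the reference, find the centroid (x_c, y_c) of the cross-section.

vertical leg: A = 12 × 100 = 1200.00, centroid at (6.00, 50.00).
horizontal leg: A = 130 × 34 = 4420.00, centroid at (77.00, 17.00).
gusset: A = ½·64·36 = 1152.00, centroid at (33.33, 46.00).
ΣA = 6772.00 cm², ΣAx_c = 385940.00 cm³, ΣAy_c = 188132.00 cm³.
x_c = 385940.00/6772.00 = 56.99 cm; y_c = 188132.00/6772.00 = 27.78 cm.

x_c = 56.99 cm, y_c = 27.78 cm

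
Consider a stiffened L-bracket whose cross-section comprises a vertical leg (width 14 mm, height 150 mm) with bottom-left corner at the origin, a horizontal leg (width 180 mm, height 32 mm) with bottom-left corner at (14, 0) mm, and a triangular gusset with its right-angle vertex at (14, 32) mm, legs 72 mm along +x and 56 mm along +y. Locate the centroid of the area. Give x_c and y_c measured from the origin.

x_c = 69.90 mm, y_c = 35.62 mm

Part | A | x̄ᵢ | ȳᵢ | A·x̄ᵢ | A·ȳᵢ
vertical leg | 2100.00 | 7.00 | 75.00 | 14700.00 | 157500.00
horizontal leg | 5760.00 | 104.00 | 16.00 | 599040.00 | 92160.00
gusset | 2016.00 | 38.00 | 50.67 | 76608.00 | 102144.00
Σ | 9876.00 |  |  | 690348.00 | 351804.00
x_c = 690348.00 / 9876.00 = 69.90 mm
y_c = 351804.00 / 9876.00 = 35.62 mm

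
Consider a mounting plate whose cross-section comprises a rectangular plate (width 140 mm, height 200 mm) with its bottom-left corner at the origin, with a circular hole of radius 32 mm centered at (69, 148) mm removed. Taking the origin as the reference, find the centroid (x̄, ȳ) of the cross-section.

x̄ = 70.13 mm, ȳ = 93.77 mm

plate: A = 140 × 200 = 28000.00, centroid at (70.00, 100.00).
hole: A = −π·32² = -3216.99, centroid at (69.00, 148.00).
ΣA = 24783.01 mm²
ΣAx̄ = (28000.00)(70.00) + (-3216.99)(69.00) = 1738027.63 mm³
ΣAȳ = (28000.00)(100.00) + (-3216.99)(148.00) = 2323885.35 mm³
x̄ = 1738027.63 / 24783.01 = 70.13 mm
ȳ = 2323885.35 / 24783.01 = 93.77 mm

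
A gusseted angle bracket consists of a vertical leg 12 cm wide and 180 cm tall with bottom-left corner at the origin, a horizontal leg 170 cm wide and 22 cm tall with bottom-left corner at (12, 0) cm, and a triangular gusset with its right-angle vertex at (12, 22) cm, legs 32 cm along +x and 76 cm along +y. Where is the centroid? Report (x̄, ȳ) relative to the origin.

x̄ = 56.68 cm, ȳ = 41.19 cm

vertical leg: A = 12 × 180 = 2160.00, centroid at (6.00, 90.00).
horizontal leg: A = 170 × 22 = 3740.00, centroid at (97.00, 11.00).
gusset: A = ½·32·76 = 1216.00, centroid at (22.67, 47.33).
ΣA = 7116.00 cm²
ΣAx̄ = (2160.00)(6.00) + (3740.00)(97.00) + (1216.00)(22.67) = 403302.67 cm³
ΣAȳ = (2160.00)(90.00) + (3740.00)(11.00) + (1216.00)(47.33) = 293097.33 cm³
x̄ = 403302.67 / 7116.00 = 56.68 cm
ȳ = 293097.33 / 7116.00 = 41.19 cm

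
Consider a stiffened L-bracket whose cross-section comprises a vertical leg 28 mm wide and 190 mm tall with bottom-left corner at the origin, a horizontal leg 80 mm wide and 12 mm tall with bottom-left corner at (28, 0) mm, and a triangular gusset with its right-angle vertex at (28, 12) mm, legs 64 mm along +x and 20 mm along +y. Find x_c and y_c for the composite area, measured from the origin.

vertical leg: A = 28 × 190 = 5320.00, centroid at (14.00, 95.00).
horizontal leg: A = 80 × 12 = 960.00, centroid at (68.00, 6.00).
gusset: A = ½·64·20 = 640.00, centroid at (49.33, 18.67).
ΣA = 6920.00 mm², ΣAx_c = 171333.33 mm³, ΣAy_c = 523106.67 mm³.
x_c = 171333.33/6920.00 = 24.76 mm; y_c = 523106.67/6920.00 = 75.59 mm.

x_c = 24.76 mm, y_c = 75.59 mm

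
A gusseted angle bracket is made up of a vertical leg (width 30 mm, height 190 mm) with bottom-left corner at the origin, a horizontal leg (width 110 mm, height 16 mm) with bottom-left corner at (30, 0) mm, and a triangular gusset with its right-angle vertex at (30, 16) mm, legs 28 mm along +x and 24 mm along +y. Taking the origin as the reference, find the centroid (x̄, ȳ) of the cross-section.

x̄ = 31.85 mm, ȳ = 72.30 mm

vertical leg: A = 30 × 190 = 5700.00, centroid at (15.00, 95.00).
horizontal leg: A = 110 × 16 = 1760.00, centroid at (85.00, 8.00).
gusset: A = ½·28·24 = 336.00, centroid at (39.33, 24.00).
ΣA = 7796.00 mm²
ΣAx̄ = (5700.00)(15.00) + (1760.00)(85.00) + (336.00)(39.33) = 248316.00 mm³
ΣAȳ = (5700.00)(95.00) + (1760.00)(8.00) + (336.00)(24.00) = 563644.00 mm³
x̄ = 248316.00 / 7796.00 = 31.85 mm
ȳ = 563644.00 / 7796.00 = 72.30 mm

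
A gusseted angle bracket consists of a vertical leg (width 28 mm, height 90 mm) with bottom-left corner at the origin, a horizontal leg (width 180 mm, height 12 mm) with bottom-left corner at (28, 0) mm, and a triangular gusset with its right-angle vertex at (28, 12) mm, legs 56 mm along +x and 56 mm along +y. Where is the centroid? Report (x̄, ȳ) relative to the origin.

x̄ = 58.15 mm, ȳ = 27.92 mm

Part | A | x̄ᵢ | ȳᵢ | A·x̄ᵢ | A·ȳᵢ
vertical leg | 2520.00 | 14.00 | 45.00 | 35280.00 | 113400.00
horizontal leg | 2160.00 | 118.00 | 6.00 | 254880.00 | 12960.00
gusset | 1568.00 | 46.67 | 30.67 | 73173.33 | 48085.33
Σ | 6248.00 |  |  | 363333.33 | 174445.33
x̄ = 363333.33 / 6248.00 = 58.15 mm
ȳ = 174445.33 / 6248.00 = 27.92 mm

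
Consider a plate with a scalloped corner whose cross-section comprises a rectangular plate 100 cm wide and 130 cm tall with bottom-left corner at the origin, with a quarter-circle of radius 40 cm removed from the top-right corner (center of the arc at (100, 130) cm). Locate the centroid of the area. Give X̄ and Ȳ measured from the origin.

X̄ = 46.47 cm, Ȳ = 59.86 cm

plate: A = 100 × 130 = 13000.00, centroid at (50.00, 65.00).
removed quarter-circle: A = −¼π·40² = -1256.64, centroid at (83.02, 113.02).
ΣA = 11743.36 cm²
ΣAX̄ = (13000.00)(50.00) + (-1256.64)(83.02) = 545669.63 cm³
ΣAȲ = (13000.00)(65.00) + (-1256.64)(113.02) = 702970.52 cm³
X̄ = 545669.63 / 11743.36 = 46.47 cm
Ȳ = 702970.52 / 11743.36 = 59.86 cm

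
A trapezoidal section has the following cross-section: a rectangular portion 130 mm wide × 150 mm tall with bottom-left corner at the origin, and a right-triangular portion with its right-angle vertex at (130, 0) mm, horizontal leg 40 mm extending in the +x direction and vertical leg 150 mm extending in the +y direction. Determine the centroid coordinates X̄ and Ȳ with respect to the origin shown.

rectangular portion: A = 130 × 150 = 19500.00, centroid at (65.00, 75.00).
triangular portion: A = ½·40·150 = 3000.00, centroid at (143.33, 50.00).
ΣA = 22500.00 mm², ΣAX̄ = 1697500.00 mm³, ΣAȲ = 1612500.00 mm³.
X̄ = 1697500.00/22500.00 = 75.44 mm; Ȳ = 1612500.00/22500.00 = 71.67 mm.

X̄ = 75.44 mm, Ȳ = 71.67 mm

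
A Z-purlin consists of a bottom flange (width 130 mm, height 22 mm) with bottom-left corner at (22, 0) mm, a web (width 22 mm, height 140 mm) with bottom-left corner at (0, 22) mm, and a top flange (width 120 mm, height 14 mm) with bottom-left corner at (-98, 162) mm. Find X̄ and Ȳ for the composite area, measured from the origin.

Part | A | x̄ᵢ | ȳᵢ | A·x̄ᵢ | A·ȳᵢ
bottom flange | 2860.00 | 87.00 | 11.00 | 248820.00 | 31460.00
web | 3080.00 | 11.00 | 92.00 | 33880.00 | 283360.00
top flange | 1680.00 | -38.00 | 169.00 | -63840.00 | 283920.00
Σ | 7620.00 |  |  | 218860.00 | 598740.00
X̄ = 218860.00 / 7620.00 = 28.72 mm
Ȳ = 598740.00 / 7620.00 = 78.57 mm

X̄ = 28.72 mm, Ȳ = 78.57 mm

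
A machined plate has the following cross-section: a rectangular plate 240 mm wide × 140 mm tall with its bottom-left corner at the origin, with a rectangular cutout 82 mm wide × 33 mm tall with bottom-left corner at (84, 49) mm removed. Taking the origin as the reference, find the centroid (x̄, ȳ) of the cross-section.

plate: A = 240 × 140 = 33600.00, centroid at (120.00, 70.00).
hole: A = −(82 × 33) = -2706.00, centroid at (125.00, 65.50).
ΣA = 30894.00 mm²
ΣAx̄ = (33600.00)(120.00) + (-2706.00)(125.00) = 3693750.00 mm³
ΣAȳ = (33600.00)(70.00) + (-2706.00)(65.50) = 2174757.00 mm³
x̄ = 3693750.00 / 30894.00 = 119.56 mm
ȳ = 2174757.00 / 30894.00 = 70.39 mm

x̄ = 119.56 mm, ȳ = 70.39 mm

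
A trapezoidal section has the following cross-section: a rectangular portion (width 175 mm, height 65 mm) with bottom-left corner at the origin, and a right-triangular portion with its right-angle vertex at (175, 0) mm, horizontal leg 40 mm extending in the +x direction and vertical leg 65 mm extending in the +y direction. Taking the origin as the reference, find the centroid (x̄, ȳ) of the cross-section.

rectangular portion: A = 175 × 65 = 11375.00, centroid at (87.50, 32.50).
triangular portion: A = ½·40·65 = 1300.00, centroid at (188.33, 21.67).
ΣA = 12675.00 mm²
ΣAx̄ = (11375.00)(87.50) + (1300.00)(188.33) = 1240145.83 mm³
ΣAȳ = (11375.00)(32.50) + (1300.00)(21.67) = 397854.17 mm³
x̄ = 1240145.83 / 12675.00 = 97.84 mm
ȳ = 397854.17 / 12675.00 = 31.39 mm

x̄ = 97.84 mm, ȳ = 31.39 mm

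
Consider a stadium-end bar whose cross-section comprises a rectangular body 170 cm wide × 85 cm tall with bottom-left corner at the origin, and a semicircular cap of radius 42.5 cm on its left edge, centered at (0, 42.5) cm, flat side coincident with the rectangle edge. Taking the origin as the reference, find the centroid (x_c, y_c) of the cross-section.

x_c = 68.09 cm, y_c = 42.50 cm

Part | A | x̄ᵢ | ȳᵢ | A·x̄ᵢ | A·ȳᵢ
rectangular body | 14450.00 | 85.00 | 42.50 | 1228250.00 | 614125.00
semicircular end | 2837.25 | -18.04 | 42.50 | -51177.08 | 120583.16
Σ | 17287.25 |  |  | 1177072.92 | 734708.16
x_c = 1177072.92 / 17287.25 = 68.09 cm
y_c = 734708.16 / 17287.25 = 42.50 cm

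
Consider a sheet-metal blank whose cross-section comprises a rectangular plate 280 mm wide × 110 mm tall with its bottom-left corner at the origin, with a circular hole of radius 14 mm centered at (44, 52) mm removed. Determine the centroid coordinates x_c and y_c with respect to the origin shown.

Part | A | x̄ᵢ | ȳᵢ | A·x̄ᵢ | A·ȳᵢ
plate | 30800.00 | 140.00 | 55.00 | 4312000.00 | 1694000.00
hole | -615.75 | 44.00 | 52.00 | -27093.10 | -32019.11
Σ | 30184.25 |  |  | 4284906.90 | 1661980.89
x_c = 4284906.90 / 30184.25 = 141.96 mm
y_c = 1661980.89 / 30184.25 = 55.06 mm

x_c = 141.96 mm, y_c = 55.06 mm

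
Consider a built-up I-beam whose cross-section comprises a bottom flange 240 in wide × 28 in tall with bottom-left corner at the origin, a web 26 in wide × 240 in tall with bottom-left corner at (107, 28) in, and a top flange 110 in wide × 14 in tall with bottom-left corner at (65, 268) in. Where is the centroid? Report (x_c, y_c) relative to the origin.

x_c = 120.00 in, y_c = 99.39 in

Part | A | x̄ᵢ | ȳᵢ | A·x̄ᵢ | A·ȳᵢ
bottom flange | 6720.00 | 120.00 | 14.00 | 806400.00 | 94080.00
web | 6240.00 | 120.00 | 148.00 | 748800.00 | 923520.00
top flange | 1540.00 | 120.00 | 275.00 | 184800.00 | 423500.00
Σ | 14500.00 |  |  | 1740000.00 | 1441100.00
x_c = 1740000.00 / 14500.00 = 120.00 in
y_c = 1441100.00 / 14500.00 = 99.39 in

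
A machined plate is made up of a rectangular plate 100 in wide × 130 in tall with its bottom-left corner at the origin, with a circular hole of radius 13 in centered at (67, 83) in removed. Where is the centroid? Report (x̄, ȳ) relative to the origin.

plate: A = 100 × 130 = 13000.00, centroid at (50.00, 65.00).
hole: A = −π·13² = -530.93, centroid at (67.00, 83.00).
ΣA = 12469.07 in²
ΣAx̄ = (13000.00)(50.00) + (-530.93)(67.00) = 614427.75 in³
ΣAȳ = (13000.00)(65.00) + (-530.93)(83.00) = 800932.88 in³
x̄ = 614427.75 / 12469.07 = 49.28 in
ȳ = 800932.88 / 12469.07 = 64.23 in

x̄ = 49.28 in, ȳ = 64.23 in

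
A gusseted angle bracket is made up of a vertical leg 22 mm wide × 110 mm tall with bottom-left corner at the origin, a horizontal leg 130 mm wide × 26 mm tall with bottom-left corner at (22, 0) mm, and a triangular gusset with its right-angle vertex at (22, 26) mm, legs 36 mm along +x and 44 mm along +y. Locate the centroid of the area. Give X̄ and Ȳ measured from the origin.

vertical leg: A = 22 × 110 = 2420.00, centroid at (11.00, 55.00).
horizontal leg: A = 130 × 26 = 3380.00, centroid at (87.00, 13.00).
gusset: A = ½·36·44 = 792.00, centroid at (34.00, 40.67).
ΣA = 6592.00 mm², ΣAX̄ = 347608.00 mm³, ΣAȲ = 209248.00 mm³.
X̄ = 347608.00/6592.00 = 52.73 mm; Ȳ = 209248.00/6592.00 = 31.74 mm.

X̄ = 52.73 mm, Ȳ = 31.74 mm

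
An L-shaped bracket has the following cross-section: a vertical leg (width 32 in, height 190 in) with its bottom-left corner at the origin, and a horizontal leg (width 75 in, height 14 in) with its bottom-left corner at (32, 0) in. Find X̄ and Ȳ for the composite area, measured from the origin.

X̄ = 23.88 in, Ȳ = 82.04 in

vertical leg: A = 32 × 190 = 6080.00, centroid at (16.00, 95.00).
horizontal leg: A = 75 × 14 = 1050.00, centroid at (69.50, 7.00).
ΣA = 7130.00 in², ΣAX̄ = 170255.00 in³, ΣAȲ = 584950.00 in³.
X̄ = 170255.00/7130.00 = 23.88 in; Ȳ = 584950.00/7130.00 = 82.04 in.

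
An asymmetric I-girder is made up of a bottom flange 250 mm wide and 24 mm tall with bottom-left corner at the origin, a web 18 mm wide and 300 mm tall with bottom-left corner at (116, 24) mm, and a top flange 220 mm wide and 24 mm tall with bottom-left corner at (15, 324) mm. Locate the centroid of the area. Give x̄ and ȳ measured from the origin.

x̄ = 125.00 mm, ȳ = 167.01 mm

bottom flange: A = 250 × 24 = 6000.00, centroid at (125.00, 12.00).
web: A = 18 × 300 = 5400.00, centroid at (125.00, 174.00).
top flange: A = 220 × 24 = 5280.00, centroid at (125.00, 336.00).
ΣA = 16680.00 mm², ΣAx̄ = 2085000.00 mm³, ΣAȳ = 2785680.00 mm³.
x̄ = 2085000.00/16680.00 = 125.00 mm; ȳ = 2785680.00/16680.00 = 167.01 mm.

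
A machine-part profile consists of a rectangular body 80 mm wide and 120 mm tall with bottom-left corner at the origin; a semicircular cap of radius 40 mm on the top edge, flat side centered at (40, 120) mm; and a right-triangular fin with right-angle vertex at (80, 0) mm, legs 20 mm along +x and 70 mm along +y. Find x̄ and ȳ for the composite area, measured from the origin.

x̄ = 42.55 mm, ȳ = 73.10 mm

Part | A | x̄ᵢ | ȳᵢ | A·x̄ᵢ | A·ȳᵢ
rectangular body | 9600.00 | 40.00 | 60.00 | 384000.00 | 576000.00
semicircular top | 2513.27 | 40.00 | 136.98 | 100530.96 | 344259.56
triangular fin | 700.00 | 86.67 | 23.33 | 60666.67 | 16333.33
Σ | 12813.27 |  |  | 545197.63 | 936592.89
x̄ = 545197.63 / 12813.27 = 42.55 mm
ȳ = 936592.89 / 12813.27 = 73.10 mm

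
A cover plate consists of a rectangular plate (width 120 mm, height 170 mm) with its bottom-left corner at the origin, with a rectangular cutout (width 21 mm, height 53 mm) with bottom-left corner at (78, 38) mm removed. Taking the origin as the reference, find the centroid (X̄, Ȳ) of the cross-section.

X̄ = 58.36 mm, Ȳ = 86.18 mm

plate: A = 120 × 170 = 20400.00, centroid at (60.00, 85.00).
hole: A = −(21 × 53) = -1113.00, centroid at (88.50, 64.50).
ΣA = 19287.00 mm²
ΣAX̄ = (20400.00)(60.00) + (-1113.00)(88.50) = 1125499.50 mm³
ΣAȲ = (20400.00)(85.00) + (-1113.00)(64.50) = 1662211.50 mm³
X̄ = 1125499.50 / 19287.00 = 58.36 mm
Ȳ = 1662211.50 / 19287.00 = 86.18 mm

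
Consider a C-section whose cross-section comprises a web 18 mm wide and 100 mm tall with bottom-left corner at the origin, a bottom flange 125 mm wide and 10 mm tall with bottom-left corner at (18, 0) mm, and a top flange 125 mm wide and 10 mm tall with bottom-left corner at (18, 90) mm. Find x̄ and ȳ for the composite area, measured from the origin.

x̄ = 50.57 mm, ȳ = 50.00 mm

Part | A | x̄ᵢ | ȳᵢ | A·x̄ᵢ | A·ȳᵢ
web | 1800.00 | 9.00 | 50.00 | 16200.00 | 90000.00
bottom flange | 1250.00 | 80.50 | 5.00 | 100625.00 | 6250.00
top flange | 1250.00 | 80.50 | 95.00 | 100625.00 | 118750.00
Σ | 4300.00 |  |  | 217450.00 | 215000.00
x̄ = 217450.00 / 4300.00 = 50.57 mm
ȳ = 215000.00 / 4300.00 = 50.00 mm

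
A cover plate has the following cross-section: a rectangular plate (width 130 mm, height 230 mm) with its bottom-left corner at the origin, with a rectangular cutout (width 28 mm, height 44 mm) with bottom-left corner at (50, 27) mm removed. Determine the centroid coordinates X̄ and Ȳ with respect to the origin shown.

X̄ = 65.04 mm, Ȳ = 117.84 mm

Part | A | x̄ᵢ | ȳᵢ | A·x̄ᵢ | A·ȳᵢ
plate | 29900.00 | 65.00 | 115.00 | 1943500.00 | 3438500.00
hole | -1232.00 | 64.00 | 49.00 | -78848.00 | -60368.00
Σ | 28668.00 |  |  | 1864652.00 | 3378132.00
X̄ = 1864652.00 / 28668.00 = 65.04 mm
Ȳ = 3378132.00 / 28668.00 = 117.84 mm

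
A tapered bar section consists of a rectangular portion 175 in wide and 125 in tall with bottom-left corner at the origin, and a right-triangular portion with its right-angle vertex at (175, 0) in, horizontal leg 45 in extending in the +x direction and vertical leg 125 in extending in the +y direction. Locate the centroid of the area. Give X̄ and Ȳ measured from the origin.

X̄ = 99.18 in, Ȳ = 60.13 in

Part | A | x̄ᵢ | ȳᵢ | A·x̄ᵢ | A·ȳᵢ
rectangular portion | 21875.00 | 87.50 | 62.50 | 1914062.50 | 1367187.50
triangular portion | 2812.50 | 190.00 | 41.67 | 534375.00 | 117187.50
Σ | 24687.50 |  |  | 2448437.50 | 1484375.00
X̄ = 2448437.50 / 24687.50 = 99.18 in
Ȳ = 1484375.00 / 24687.50 = 60.13 in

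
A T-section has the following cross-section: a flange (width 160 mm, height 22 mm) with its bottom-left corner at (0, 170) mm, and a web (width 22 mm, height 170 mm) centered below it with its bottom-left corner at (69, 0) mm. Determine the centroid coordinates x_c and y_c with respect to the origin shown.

x_c = 80.00 mm, y_c = 131.55 mm

web: A = 22 × 170 = 3740.00, centroid at (80.00, 85.00).
flange: A = 160 × 22 = 3520.00, centroid at (80.00, 181.00).
ΣA = 7260.00 mm²
ΣAx_c = (3740.00)(80.00) + (3520.00)(80.00) = 580800.00 mm³
ΣAy_c = (3740.00)(85.00) + (3520.00)(181.00) = 955020.00 mm³
x_c = 580800.00 / 7260.00 = 80.00 mm
y_c = 955020.00 / 7260.00 = 131.55 mm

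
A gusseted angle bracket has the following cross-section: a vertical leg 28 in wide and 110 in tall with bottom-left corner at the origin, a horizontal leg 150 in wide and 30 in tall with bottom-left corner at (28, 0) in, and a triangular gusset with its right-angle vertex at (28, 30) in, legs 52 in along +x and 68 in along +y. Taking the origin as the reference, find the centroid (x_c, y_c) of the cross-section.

x_c = 62.77 in, y_c = 35.30 in

Part | A | x̄ᵢ | ȳᵢ | A·x̄ᵢ | A·ȳᵢ
vertical leg | 3080.00 | 14.00 | 55.00 | 43120.00 | 169400.00
horizontal leg | 4500.00 | 103.00 | 15.00 | 463500.00 | 67500.00
gusset | 1768.00 | 45.33 | 52.67 | 80149.33 | 93114.67
Σ | 9348.00 |  |  | 586769.33 | 330014.67
x_c = 586769.33 / 9348.00 = 62.77 in
y_c = 330014.67 / 9348.00 = 35.30 in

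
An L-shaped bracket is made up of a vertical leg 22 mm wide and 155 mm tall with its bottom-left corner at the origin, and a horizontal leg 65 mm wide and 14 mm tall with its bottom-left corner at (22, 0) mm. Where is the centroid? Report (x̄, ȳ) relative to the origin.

x̄ = 20.16 mm, ȳ = 62.65 mm

Part | A | x̄ᵢ | ȳᵢ | A·x̄ᵢ | A·ȳᵢ
vertical leg | 3410.00 | 11.00 | 77.50 | 37510.00 | 264275.00
horizontal leg | 910.00 | 54.50 | 7.00 | 49595.00 | 6370.00
Σ | 4320.00 |  |  | 87105.00 | 270645.00
x̄ = 87105.00 / 4320.00 = 20.16 mm
ȳ = 270645.00 / 4320.00 = 62.65 mm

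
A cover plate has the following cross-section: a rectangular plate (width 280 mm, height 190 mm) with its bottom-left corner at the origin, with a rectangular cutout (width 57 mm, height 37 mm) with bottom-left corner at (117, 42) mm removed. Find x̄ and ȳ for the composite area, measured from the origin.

x̄ = 139.77 mm, ȳ = 96.42 mm

Part | A | x̄ᵢ | ȳᵢ | A·x̄ᵢ | A·ȳᵢ
plate | 53200.00 | 140.00 | 95.00 | 7448000.00 | 5054000.00
hole | -2109.00 | 145.50 | 60.50 | -306859.50 | -127594.50
Σ | 51091.00 |  |  | 7141140.50 | 4926405.50
x̄ = 7141140.50 / 51091.00 = 139.77 mm
ȳ = 4926405.50 / 51091.00 = 96.42 mm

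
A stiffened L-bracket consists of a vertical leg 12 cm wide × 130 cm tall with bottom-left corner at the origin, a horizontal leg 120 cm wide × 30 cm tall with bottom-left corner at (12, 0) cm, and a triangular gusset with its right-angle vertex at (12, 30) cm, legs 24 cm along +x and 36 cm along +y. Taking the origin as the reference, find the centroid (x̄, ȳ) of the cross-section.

x̄ = 49.57 cm, ȳ = 31.03 cm

vertical leg: A = 12 × 130 = 1560.00, centroid at (6.00, 65.00).
horizontal leg: A = 120 × 30 = 3600.00, centroid at (72.00, 15.00).
gusset: A = ½·24·36 = 432.00, centroid at (20.00, 42.00).
ΣA = 5592.00 cm²
ΣAx̄ = (1560.00)(6.00) + (3600.00)(72.00) + (432.00)(20.00) = 277200.00 cm³
ΣAȳ = (1560.00)(65.00) + (3600.00)(15.00) + (432.00)(42.00) = 173544.00 cm³
x̄ = 277200.00 / 5592.00 = 49.57 cm
ȳ = 173544.00 / 5592.00 = 31.03 cm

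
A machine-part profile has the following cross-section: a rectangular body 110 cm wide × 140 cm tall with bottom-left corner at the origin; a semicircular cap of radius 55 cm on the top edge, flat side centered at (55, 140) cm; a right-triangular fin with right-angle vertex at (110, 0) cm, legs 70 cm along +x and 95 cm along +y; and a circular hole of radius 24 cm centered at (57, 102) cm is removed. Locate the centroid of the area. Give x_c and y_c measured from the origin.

rectangular body: A = 110 × 140 = 15400.00, centroid at (55.00, 70.00).
semicircular top: A = ½π·55² = 4751.66, centroid at (55.00, 163.34).
triangular fin: A = ½·70·95 = 3325.00, centroid at (133.33, 31.67).
hole: A = −π·24² = -1809.56, centroid at (57.00, 102.00).
ΣA = 21667.10 cm²
ΣAx_c = (15400.00)(55.00) + (4751.66)(55.00) + (3325.00)(133.33) + (-1809.56)(57.00) = 1448529.80 cm³
ΣAy_c = (15400.00)(70.00) + (4751.66)(163.34) + (3325.00)(31.67) + (-1809.56)(102.00) = 1774865.73 cm³
x_c = 1448529.80 / 21667.10 = 66.85 cm
y_c = 1774865.73 / 21667.10 = 81.92 cm

x_c = 66.85 cm, y_c = 81.92 cm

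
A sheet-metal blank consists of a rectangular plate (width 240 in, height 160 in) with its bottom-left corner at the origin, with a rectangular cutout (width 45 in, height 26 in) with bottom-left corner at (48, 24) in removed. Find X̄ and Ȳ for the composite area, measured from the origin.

plate: A = 240 × 160 = 38400.00, centroid at (120.00, 80.00).
hole: A = −(45 × 26) = -1170.00, centroid at (70.50, 37.00).
ΣA = 37230.00 in²
ΣAX̄ = (38400.00)(120.00) + (-1170.00)(70.50) = 4525515.00 in³
ΣAȲ = (38400.00)(80.00) + (-1170.00)(37.00) = 3028710.00 in³
X̄ = 4525515.00 / 37230.00 = 121.56 in
Ȳ = 3028710.00 / 37230.00 = 81.35 in

X̄ = 121.56 in, Ȳ = 81.35 in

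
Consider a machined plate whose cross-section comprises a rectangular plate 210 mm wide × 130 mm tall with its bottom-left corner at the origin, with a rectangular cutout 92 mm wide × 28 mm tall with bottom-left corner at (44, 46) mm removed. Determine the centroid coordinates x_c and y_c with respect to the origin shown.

plate: A = 210 × 130 = 27300.00, centroid at (105.00, 65.00).
hole: A = −(92 × 28) = -2576.00, centroid at (90.00, 60.00).
ΣA = 24724.00 mm², ΣAx_c = 2634660.00 mm³, ΣAy_c = 1619940.00 mm³.
x_c = 2634660.00/24724.00 = 106.56 mm; y_c = 1619940.00/24724.00 = 65.52 mm.

x_c = 106.56 mm, y_c = 65.52 mm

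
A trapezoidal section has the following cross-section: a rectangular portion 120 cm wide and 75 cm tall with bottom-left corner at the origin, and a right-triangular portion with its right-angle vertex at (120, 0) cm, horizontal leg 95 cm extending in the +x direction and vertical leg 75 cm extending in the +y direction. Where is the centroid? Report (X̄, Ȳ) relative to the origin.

X̄ = 86.00 cm, Ȳ = 33.96 cm

rectangular portion: A = 120 × 75 = 9000.00, centroid at (60.00, 37.50).
triangular portion: A = ½·95·75 = 3562.50, centroid at (151.67, 25.00).
ΣA = 12562.50 cm²
ΣAX̄ = (9000.00)(60.00) + (3562.50)(151.67) = 1080312.50 cm³
ΣAȲ = (9000.00)(37.50) + (3562.50)(25.00) = 426562.50 cm³
X̄ = 1080312.50 / 12562.50 = 86.00 cm
Ȳ = 426562.50 / 12562.50 = 33.96 cm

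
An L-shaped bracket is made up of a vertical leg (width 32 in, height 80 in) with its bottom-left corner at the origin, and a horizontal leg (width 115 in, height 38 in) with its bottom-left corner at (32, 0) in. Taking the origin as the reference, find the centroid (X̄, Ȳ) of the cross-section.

X̄ = 62.35 in, Ȳ = 26.76 in

vertical leg: A = 32 × 80 = 2560.00, centroid at (16.00, 40.00).
horizontal leg: A = 115 × 38 = 4370.00, centroid at (89.50, 19.00).
ΣA = 6930.00 in²
ΣAX̄ = (2560.00)(16.00) + (4370.00)(89.50) = 432075.00 in³
ΣAȲ = (2560.00)(40.00) + (4370.00)(19.00) = 185430.00 in³
X̄ = 432075.00 / 6930.00 = 62.35 in
Ȳ = 185430.00 / 6930.00 = 26.76 in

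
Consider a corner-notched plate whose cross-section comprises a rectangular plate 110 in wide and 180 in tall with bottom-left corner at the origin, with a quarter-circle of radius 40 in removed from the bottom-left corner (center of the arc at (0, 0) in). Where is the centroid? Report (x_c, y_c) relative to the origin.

plate: A = 110 × 180 = 19800.00, centroid at (55.00, 90.00).
removed quarter-circle: A = −¼π·40² = -1256.64, centroid at (16.98, 16.98).
ΣA = 18543.36 in²
ΣAx_c = (19800.00)(55.00) + (-1256.64)(16.98) = 1067666.67 in³
ΣAy_c = (19800.00)(90.00) + (-1256.64)(16.98) = 1760666.67 in³
x_c = 1067666.67 / 18543.36 = 57.58 in
y_c = 1760666.67 / 18543.36 = 94.95 in

x_c = 57.58 in, y_c = 94.95 in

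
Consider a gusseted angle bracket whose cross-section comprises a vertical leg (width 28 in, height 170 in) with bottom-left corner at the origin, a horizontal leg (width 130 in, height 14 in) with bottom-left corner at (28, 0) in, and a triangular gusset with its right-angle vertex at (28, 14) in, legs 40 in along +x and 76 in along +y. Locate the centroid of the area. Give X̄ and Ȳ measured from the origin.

X̄ = 36.88 in, Ȳ = 58.90 in

vertical leg: A = 28 × 170 = 4760.00, centroid at (14.00, 85.00).
horizontal leg: A = 130 × 14 = 1820.00, centroid at (93.00, 7.00).
gusset: A = ½·40·76 = 1520.00, centroid at (41.33, 39.33).
ΣA = 8100.00 in², ΣAX̄ = 298726.67 in³, ΣAȲ = 477126.67 in³.
X̄ = 298726.67/8100.00 = 36.88 in; Ȳ = 477126.67/8100.00 = 58.90 in.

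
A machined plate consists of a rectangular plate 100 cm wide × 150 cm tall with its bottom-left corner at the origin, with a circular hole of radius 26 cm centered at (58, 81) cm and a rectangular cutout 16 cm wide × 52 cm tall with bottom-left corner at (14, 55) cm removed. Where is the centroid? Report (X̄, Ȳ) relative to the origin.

X̄ = 50.52 cm, Ȳ = 73.53 cm

plate: A = 100 × 150 = 15000.00, centroid at (50.00, 75.00).
hole 1: A = −π·26² = -2123.72, centroid at (58.00, 81.00).
hole 2: A = −(16 × 52) = -832.00, centroid at (22.00, 81.00).
ΣA = 12044.28 cm², ΣAX̄ = 608520.44 cm³, ΣAȲ = 885586.95 cm³.
X̄ = 608520.44/12044.28 = 50.52 cm; Ȳ = 885586.95/12044.28 = 73.53 cm.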